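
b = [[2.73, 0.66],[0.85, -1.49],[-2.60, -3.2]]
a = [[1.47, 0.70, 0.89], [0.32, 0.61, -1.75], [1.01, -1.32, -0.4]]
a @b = [[2.29, -2.92], [5.94, 4.90], [2.68, 3.91]]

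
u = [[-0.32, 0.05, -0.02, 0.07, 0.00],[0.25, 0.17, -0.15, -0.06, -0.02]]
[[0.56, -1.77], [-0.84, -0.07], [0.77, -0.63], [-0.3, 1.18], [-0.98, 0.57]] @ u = [[-0.62,-0.27,0.25,0.15,0.04], [0.25,-0.05,0.03,-0.05,0.00], [-0.4,-0.07,0.08,0.09,0.01], [0.39,0.19,-0.17,-0.09,-0.02], [0.46,0.05,-0.07,-0.10,-0.01]]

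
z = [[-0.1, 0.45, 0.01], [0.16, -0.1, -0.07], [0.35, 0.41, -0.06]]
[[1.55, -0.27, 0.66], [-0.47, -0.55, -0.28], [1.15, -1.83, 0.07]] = z@[[-0.47, -3.23, -1.32], [3.33, -1.37, 1.2], [0.88, 2.36, -0.7]]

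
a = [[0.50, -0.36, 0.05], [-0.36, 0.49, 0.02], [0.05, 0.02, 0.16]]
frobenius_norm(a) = 0.88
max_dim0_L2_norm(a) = 0.62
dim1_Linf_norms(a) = [0.5, 0.49, 0.16]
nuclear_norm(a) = 1.15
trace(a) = 1.15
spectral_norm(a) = 0.86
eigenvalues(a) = [0.86, 0.1, 0.2]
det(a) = 0.02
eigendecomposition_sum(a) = [[0.44, -0.43, 0.02], [-0.43, 0.42, -0.02], [0.02, -0.02, 0.0]] + [[0.03, 0.03, -0.03], [0.03, 0.03, -0.03], [-0.03, -0.03, 0.04]] + [[0.03,  0.04,  0.06], [0.04,  0.04,  0.07], [0.06,  0.07,  0.12]]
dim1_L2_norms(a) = [0.62, 0.61, 0.17]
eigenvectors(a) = [[-0.71, 0.57, 0.41], [0.70, 0.55, 0.46], [-0.03, -0.62, 0.79]]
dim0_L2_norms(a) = [0.62, 0.61, 0.17]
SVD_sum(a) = [[0.44, -0.43, 0.02], [-0.43, 0.42, -0.02], [0.02, -0.02, 0.0]] + [[0.03, 0.04, 0.06], [0.04, 0.04, 0.07], [0.06, 0.07, 0.12]] + [[0.03, 0.03, -0.03], [0.03, 0.03, -0.03], [-0.03, -0.03, 0.04]]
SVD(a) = [[-0.71, -0.41, -0.57],[0.7, -0.46, -0.55],[-0.03, -0.79, 0.62]] @ diag([0.8557059039213187, 0.1979550124780718, 0.09633908360060936]) @ [[-0.71, 0.70, -0.03], [-0.41, -0.46, -0.79], [-0.57, -0.55, 0.62]]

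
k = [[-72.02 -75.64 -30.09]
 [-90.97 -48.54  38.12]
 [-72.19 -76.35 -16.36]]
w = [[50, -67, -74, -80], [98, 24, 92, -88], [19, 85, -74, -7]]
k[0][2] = -30.09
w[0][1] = -67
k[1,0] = -90.97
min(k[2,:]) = -76.35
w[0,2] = -74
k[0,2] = -30.09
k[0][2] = -30.09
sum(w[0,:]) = -171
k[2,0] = -72.19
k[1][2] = 38.12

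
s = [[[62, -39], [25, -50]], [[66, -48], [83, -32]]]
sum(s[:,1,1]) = -82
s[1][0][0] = 66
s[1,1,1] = -32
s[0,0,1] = -39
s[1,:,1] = [-48, -32]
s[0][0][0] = 62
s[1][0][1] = -48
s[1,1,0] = 83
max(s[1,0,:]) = 66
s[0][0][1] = -39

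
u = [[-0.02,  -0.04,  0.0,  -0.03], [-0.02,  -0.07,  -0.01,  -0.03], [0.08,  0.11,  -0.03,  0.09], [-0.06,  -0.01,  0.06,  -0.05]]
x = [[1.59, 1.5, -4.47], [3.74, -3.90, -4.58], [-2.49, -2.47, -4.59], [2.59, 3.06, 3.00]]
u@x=[[-0.26, 0.03, 0.18], [-0.35, 0.18, 0.37], [0.85, 0.04, -0.45], [-0.41, -0.35, -0.11]]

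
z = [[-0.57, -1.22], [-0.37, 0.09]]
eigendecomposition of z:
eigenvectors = [[-0.95, 0.75], [-0.32, -0.66]]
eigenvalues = [-0.99, 0.51]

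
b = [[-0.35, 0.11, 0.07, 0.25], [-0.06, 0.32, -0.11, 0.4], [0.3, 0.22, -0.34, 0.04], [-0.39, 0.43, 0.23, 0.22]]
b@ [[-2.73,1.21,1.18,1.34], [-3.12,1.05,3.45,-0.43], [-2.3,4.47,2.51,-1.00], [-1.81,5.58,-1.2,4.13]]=[[-0.0,  1.40,  -0.16,  0.45], [-1.31,  2.00,  0.28,  1.54], [-0.8,  -0.70,  0.21,  0.81], [-1.2,  2.24,  1.34,  -0.03]]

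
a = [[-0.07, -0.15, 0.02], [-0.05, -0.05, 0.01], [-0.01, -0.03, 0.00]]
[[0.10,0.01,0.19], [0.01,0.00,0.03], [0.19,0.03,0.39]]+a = [[0.03, -0.14, 0.21], [-0.04, -0.05, 0.04], [0.18, 0.0, 0.39]]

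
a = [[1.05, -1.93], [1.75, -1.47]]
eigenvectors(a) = [[0.72+0.00j,  (0.72-0j)], [(0.47-0.5j),  (0.47+0.5j)]]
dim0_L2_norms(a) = [2.04, 2.43]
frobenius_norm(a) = 3.17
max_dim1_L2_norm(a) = 2.29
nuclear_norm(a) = 3.70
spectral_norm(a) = 3.12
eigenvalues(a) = [(-0.21+1.34j), (-0.21-1.34j)]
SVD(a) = [[-0.69, -0.72], [-0.72, 0.69]] @ diag([3.1151551198727305, 0.5887347273014539]) @ [[-0.64, 0.77], [0.77, 0.64]]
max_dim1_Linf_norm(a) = 1.93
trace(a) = -0.42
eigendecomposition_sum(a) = [[0.52+0.77j, -0.96-0.15j], [0.88+0.14j, (-0.74+0.57j)]] + [[0.52-0.77j,(-0.96+0.15j)], [0.88-0.14j,-0.74-0.57j]]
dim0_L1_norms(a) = [2.8, 3.4]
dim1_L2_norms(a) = [2.2, 2.29]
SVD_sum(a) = [[1.38, -1.66], [1.44, -1.73]] + [[-0.33, -0.27],[0.31, 0.26]]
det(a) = 1.83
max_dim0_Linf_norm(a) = 1.93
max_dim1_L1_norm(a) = 3.22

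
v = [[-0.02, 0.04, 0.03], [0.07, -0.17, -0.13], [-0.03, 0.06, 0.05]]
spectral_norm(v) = 0.25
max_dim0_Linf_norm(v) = 0.17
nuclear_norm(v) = 0.25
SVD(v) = [[-0.22, -0.43, -0.88], [0.91, -0.40, -0.03], [-0.34, -0.81, 0.48]] @ diag([0.2460992351268912, 0.005500438164403453, 0.002216224257315921]) @ [[0.32, -0.75, -0.58],[0.85, 0.50, -0.18],[0.42, -0.43, 0.80]]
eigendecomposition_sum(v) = [[-0.02, 0.04, 0.03], [0.07, -0.17, -0.13], [-0.02, 0.06, 0.04]] + [[-0.00, -0.00, -0.0], [0.00, 0.00, 0.00], [-0.0, -0.0, -0.00]] + [[-0.0,0.00,0.0], [0.0,-0.00,-0.00], [-0.0,0.0,0.01]]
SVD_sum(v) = [[-0.02,0.04,0.03], [0.07,-0.17,-0.13], [-0.03,0.06,0.05]] + [[-0.00, -0.0, 0.0], [-0.0, -0.00, 0.00], [-0.0, -0.0, 0.00]] + [[-0.0, 0.0, -0.0],[-0.00, 0.00, -0.0],[0.0, -0.0, 0.00]]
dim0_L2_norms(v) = [0.08, 0.18, 0.14]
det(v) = 0.00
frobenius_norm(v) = 0.25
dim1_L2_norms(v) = [0.05, 0.23, 0.08]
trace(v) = -0.14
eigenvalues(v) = [-0.14, -0.0, 0.01]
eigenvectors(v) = [[0.22, -0.83, 0.03], [-0.92, 0.08, -0.59], [0.32, -0.55, 0.81]]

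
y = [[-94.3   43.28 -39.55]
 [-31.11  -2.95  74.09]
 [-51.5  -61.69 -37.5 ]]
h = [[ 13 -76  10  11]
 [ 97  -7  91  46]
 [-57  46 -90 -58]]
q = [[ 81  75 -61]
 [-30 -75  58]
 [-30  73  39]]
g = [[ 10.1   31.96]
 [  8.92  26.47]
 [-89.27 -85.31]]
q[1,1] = -75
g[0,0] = 10.1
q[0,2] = -61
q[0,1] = 75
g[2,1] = -85.31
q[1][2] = 58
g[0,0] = 10.1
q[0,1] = 75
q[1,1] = -75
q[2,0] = -30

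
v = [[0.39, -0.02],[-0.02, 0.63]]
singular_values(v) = [0.63, 0.39]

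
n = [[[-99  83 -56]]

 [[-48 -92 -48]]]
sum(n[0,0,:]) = -72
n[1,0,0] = -48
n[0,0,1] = 83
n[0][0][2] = -56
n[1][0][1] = -92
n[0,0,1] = 83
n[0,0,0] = -99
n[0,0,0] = -99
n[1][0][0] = -48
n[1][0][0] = -48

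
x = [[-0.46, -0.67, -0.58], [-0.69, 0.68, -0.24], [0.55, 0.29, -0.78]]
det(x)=0.994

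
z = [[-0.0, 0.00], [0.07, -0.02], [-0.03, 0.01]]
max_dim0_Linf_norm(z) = 0.07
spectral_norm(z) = 0.08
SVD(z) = [[-0.00,-0.0], [0.92,-0.4], [-0.40,-0.92]] @ diag([0.07936253712102602, 0.0012600403619594772]) @ [[0.96, -0.28], [-0.28, -0.96]]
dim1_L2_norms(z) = [0.0, 0.07, 0.03]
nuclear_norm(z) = 0.08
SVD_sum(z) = [[-0.0, 0.00], [0.07, -0.02], [-0.03, 0.01]] + [[0.00,0.00], [0.00,0.0], [0.0,0.00]]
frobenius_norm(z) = 0.08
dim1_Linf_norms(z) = [0.0, 0.07, 0.03]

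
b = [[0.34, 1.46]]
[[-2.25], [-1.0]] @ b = [[-0.76,-3.28],[-0.34,-1.46]]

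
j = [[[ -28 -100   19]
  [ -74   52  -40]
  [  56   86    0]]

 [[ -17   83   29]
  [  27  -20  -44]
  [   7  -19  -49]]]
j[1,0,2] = 29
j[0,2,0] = 56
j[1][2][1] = -19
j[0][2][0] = 56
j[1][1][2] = -44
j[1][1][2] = -44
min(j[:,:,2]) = -49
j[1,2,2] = -49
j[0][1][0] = -74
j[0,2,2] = 0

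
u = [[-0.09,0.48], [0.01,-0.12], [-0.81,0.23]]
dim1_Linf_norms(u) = [0.48, 0.12, 0.81]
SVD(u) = [[-0.33, 0.91], [0.07, -0.24], [-0.94, -0.34]] @ diag([0.8807125974137917, 0.43167733407795755]) @ [[0.9, -0.43], [0.43, 0.9]]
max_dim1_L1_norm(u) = 1.04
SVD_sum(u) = [[-0.26, 0.13], [0.06, -0.03], [-0.75, 0.36]] + [[0.17, 0.35], [-0.05, -0.09], [-0.06, -0.13]]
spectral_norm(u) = 0.88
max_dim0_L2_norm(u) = 0.82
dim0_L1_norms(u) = [0.91, 0.83]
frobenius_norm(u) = 0.98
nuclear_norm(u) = 1.31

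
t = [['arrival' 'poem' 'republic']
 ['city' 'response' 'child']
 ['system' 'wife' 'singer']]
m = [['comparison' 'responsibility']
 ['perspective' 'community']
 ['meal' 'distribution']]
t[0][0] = 'arrival'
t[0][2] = 'republic'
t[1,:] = ['city', 'response', 'child']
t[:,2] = ['republic', 'child', 'singer']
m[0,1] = 'responsibility'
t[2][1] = 'wife'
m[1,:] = ['perspective', 'community']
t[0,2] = 'republic'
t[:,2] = ['republic', 'child', 'singer']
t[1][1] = 'response'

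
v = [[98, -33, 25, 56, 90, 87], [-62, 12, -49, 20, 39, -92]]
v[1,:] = [-62, 12, -49, 20, 39, -92]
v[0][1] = -33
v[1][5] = -92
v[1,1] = 12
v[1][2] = -49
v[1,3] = 20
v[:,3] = [56, 20]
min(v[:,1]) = -33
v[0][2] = 25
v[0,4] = 90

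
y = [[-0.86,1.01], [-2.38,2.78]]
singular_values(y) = [3.89, 0.0]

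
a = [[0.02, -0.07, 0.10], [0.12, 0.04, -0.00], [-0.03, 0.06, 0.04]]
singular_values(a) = [0.13, 0.12, 0.08]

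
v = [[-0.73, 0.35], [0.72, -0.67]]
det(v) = 0.237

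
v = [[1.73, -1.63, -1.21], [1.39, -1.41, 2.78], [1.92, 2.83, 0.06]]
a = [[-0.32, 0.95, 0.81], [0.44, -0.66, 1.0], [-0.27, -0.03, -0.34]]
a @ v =[[2.32, 1.47, 3.08], [1.76, 3.04, -2.31], [-1.16, -0.48, 0.22]]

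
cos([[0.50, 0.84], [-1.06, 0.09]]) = [[1.32, -0.28], [0.35, 1.46]]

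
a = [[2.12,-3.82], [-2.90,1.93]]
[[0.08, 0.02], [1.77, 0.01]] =a @ [[-0.99,-0.01],[-0.57,-0.01]]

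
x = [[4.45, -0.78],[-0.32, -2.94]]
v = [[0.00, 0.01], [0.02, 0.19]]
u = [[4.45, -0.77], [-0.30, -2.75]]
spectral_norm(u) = 4.52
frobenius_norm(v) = 0.19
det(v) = -0.00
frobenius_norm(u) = 5.30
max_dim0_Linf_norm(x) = 4.45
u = x + v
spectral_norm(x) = 4.52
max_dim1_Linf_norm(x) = 4.45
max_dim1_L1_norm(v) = 0.21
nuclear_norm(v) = 0.19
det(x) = -13.33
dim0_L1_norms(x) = [4.77, 3.72]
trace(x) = 1.51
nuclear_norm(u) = 7.28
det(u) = -12.47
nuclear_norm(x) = 7.47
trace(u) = 1.70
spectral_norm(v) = 0.19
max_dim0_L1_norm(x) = 4.77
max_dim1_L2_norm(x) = 4.52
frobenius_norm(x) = 5.40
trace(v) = 0.19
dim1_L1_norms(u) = [5.22, 3.05]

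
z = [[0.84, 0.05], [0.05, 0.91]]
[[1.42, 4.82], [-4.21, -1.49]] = z @ [[1.97, 5.86],[-4.73, -1.96]]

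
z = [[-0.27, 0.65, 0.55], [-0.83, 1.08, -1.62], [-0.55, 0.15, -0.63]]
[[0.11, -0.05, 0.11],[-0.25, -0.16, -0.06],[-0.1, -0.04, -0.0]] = z @ [[-0.01, 0.01, -0.12], [0.02, -0.1, 0.02], [0.17, 0.03, 0.11]]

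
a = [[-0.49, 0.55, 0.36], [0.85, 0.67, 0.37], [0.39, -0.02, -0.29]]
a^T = [[-0.49,0.85,0.39], [0.55,0.67,-0.02], [0.36,0.37,-0.29]]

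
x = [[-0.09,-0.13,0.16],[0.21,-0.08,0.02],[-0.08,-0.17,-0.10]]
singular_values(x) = [0.26, 0.22, 0.19]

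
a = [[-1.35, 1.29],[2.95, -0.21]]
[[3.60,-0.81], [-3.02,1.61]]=a @ [[-0.89, 0.54], [1.86, -0.06]]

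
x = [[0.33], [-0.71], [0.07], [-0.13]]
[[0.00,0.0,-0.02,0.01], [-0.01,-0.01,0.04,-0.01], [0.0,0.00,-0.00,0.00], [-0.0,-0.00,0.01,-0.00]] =x @[[0.01, 0.01, -0.05, 0.02]]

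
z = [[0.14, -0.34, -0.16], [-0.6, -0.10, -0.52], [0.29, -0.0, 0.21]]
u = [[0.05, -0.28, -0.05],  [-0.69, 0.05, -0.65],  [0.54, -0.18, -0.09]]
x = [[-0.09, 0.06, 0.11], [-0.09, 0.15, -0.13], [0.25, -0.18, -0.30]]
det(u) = 0.10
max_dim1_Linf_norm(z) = 0.6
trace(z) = 0.25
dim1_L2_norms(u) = [0.29, 0.95, 0.58]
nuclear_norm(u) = 1.71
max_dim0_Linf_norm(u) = 0.69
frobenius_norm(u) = 1.15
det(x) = 0.00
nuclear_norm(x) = 0.68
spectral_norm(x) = 0.46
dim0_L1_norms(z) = [1.03, 0.44, 0.89]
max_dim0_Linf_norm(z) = 0.6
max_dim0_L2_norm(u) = 0.88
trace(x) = -0.24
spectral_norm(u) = 1.02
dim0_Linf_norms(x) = [0.25, 0.18, 0.3]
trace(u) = 0.01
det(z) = 0.00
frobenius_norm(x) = 0.51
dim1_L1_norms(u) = [0.38, 1.39, 0.81]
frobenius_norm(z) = 0.96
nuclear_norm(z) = 1.28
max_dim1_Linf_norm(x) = 0.3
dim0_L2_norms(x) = [0.28, 0.24, 0.34]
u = z + x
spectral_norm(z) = 0.88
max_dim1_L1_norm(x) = 0.73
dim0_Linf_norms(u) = [0.69, 0.28, 0.65]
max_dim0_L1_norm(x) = 0.54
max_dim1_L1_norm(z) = 1.22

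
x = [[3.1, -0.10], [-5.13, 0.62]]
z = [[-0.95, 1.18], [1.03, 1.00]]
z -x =[[-4.05, 1.28], [6.16, 0.38]]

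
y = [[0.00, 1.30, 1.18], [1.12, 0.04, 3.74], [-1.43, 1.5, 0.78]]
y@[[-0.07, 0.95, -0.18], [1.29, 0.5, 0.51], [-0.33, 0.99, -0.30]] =[[1.29, 1.82, 0.31], [-1.26, 4.79, -1.3], [1.78, 0.16, 0.79]]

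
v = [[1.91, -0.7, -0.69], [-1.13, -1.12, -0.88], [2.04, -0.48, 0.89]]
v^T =[[1.91,  -1.13,  2.04], [-0.70,  -1.12,  -0.48], [-0.69,  -0.88,  0.89]]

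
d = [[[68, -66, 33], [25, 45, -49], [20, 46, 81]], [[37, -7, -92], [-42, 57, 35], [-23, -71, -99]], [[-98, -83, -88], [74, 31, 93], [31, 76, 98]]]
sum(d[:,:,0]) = 92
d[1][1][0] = -42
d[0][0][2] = 33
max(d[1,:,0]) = 37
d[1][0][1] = -7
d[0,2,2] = 81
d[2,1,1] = 31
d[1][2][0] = -23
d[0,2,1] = 46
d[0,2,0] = 20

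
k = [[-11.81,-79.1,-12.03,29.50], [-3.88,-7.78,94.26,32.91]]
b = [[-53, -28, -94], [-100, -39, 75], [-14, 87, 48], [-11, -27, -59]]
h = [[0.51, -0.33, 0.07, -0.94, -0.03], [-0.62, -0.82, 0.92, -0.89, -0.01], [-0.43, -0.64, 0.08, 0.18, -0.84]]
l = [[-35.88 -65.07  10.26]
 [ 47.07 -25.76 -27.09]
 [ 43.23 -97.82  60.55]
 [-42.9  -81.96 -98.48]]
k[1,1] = -7.78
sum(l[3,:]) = -223.33999999999997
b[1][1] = -39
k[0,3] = 29.5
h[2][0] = -0.432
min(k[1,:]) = -7.78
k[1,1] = -7.78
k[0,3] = 29.5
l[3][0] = -42.9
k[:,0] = [-11.81, -3.88]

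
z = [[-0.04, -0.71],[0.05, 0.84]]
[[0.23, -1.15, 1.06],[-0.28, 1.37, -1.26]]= z@ [[-0.71,1.53,0.24], [-0.29,1.54,-1.51]]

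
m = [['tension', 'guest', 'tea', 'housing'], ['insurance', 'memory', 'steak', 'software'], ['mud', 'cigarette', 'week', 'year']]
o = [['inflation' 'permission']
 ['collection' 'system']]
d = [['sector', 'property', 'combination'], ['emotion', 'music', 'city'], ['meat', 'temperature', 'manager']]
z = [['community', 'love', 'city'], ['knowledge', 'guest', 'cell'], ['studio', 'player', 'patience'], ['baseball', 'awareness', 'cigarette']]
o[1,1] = 'system'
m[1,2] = 'steak'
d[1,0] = 'emotion'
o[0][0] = 'inflation'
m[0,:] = ['tension', 'guest', 'tea', 'housing']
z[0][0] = 'community'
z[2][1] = 'player'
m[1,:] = ['insurance', 'memory', 'steak', 'software']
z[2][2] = 'patience'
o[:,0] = ['inflation', 'collection']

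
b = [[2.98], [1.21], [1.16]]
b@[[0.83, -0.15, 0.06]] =[[2.47,-0.45,0.18],[1.0,-0.18,0.07],[0.96,-0.17,0.07]]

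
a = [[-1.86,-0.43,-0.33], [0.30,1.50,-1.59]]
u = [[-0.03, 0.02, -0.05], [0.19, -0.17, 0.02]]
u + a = [[-1.89,-0.41,-0.38], [0.49,1.33,-1.57]]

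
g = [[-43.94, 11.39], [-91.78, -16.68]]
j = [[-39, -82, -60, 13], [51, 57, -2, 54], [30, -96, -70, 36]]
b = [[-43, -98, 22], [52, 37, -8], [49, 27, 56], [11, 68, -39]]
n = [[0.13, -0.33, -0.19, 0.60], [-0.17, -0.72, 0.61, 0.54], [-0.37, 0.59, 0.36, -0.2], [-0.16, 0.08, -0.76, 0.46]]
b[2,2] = 56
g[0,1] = 11.39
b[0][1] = -98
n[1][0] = -0.166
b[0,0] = -43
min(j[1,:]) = -2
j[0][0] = -39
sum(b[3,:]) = 40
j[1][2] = -2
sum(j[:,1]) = -121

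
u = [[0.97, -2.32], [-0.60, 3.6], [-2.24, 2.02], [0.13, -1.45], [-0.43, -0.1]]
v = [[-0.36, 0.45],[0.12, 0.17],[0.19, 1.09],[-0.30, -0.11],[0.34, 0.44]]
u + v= [[0.61, -1.87],[-0.48, 3.77],[-2.05, 3.11],[-0.17, -1.56],[-0.09, 0.34]]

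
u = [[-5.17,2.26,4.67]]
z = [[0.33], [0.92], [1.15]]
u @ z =[[5.74]]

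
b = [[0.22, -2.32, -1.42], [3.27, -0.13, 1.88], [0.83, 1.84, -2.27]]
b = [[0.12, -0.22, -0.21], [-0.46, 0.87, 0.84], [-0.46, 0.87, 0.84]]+[[0.10, -2.1, -1.21], [3.73, -1.00, 1.04], [1.29, 0.97, -3.11]]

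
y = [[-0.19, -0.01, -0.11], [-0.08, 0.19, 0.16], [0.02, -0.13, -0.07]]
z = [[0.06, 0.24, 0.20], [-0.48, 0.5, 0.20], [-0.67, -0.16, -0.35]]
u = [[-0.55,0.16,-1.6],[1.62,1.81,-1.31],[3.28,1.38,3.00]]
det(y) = -0.00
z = u @ y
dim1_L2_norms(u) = [1.7, 2.76, 4.65]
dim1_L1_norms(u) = [2.31, 4.74, 7.66]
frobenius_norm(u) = 5.67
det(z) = 0.00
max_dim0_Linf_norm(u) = 3.28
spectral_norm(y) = 0.30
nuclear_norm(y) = 0.55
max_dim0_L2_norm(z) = 0.83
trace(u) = 4.26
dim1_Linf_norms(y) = [0.19, 0.19, 0.13]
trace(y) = -0.07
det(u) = 0.48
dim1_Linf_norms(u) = [1.6, 1.81, 3.28]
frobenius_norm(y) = 0.37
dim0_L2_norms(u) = [3.7, 2.28, 3.64]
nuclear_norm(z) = 1.55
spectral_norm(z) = 0.86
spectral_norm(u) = 4.93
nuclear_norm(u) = 7.77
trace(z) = 0.21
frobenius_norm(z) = 1.10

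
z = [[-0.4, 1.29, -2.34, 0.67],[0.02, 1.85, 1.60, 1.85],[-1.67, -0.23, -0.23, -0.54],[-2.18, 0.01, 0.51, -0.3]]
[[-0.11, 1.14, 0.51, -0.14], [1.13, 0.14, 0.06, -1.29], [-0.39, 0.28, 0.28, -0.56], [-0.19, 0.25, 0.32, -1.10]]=z@[[0.21,-0.28,-0.18,0.51], [0.71,-0.17,0.10,-0.13], [0.3,-0.37,-0.12,-0.21], [-0.36,0.57,0.04,-0.39]]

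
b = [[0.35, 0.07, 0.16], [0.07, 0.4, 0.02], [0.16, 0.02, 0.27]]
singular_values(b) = [0.52, 0.36, 0.14]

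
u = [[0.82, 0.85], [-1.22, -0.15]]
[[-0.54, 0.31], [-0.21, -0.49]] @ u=[[-0.82, -0.51],[0.43, -0.10]]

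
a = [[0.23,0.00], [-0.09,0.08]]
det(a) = 0.018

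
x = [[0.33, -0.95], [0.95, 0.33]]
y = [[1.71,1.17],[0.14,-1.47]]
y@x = [[1.68, -1.24], [-1.35, -0.62]]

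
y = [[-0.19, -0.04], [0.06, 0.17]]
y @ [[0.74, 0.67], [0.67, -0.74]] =[[-0.17, -0.1], [0.16, -0.09]]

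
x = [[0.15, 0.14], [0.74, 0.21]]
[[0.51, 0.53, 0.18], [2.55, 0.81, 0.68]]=x @[[3.46, 0.04, 0.79],[-0.06, 3.73, 0.44]]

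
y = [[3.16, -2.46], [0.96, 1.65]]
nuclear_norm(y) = 5.90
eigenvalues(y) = [(2.4+1.34j), (2.4-1.34j)]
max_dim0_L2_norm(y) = 3.3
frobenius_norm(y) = 4.44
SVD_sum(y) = [[3.06, -2.58], [-0.25, 0.21]] + [[0.1, 0.12], [1.21, 1.44]]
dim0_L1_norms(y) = [4.12, 4.11]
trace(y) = 4.81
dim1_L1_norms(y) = [5.62, 2.61]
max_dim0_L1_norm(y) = 4.12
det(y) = 7.58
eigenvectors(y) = [[(0.85+0j), (0.85-0j)], [0.26-0.46j, 0.26+0.46j]]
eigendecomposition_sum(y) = [[(1.58-0.01j), (-1.23+2.21j)], [0.48-0.86j, 0.82+1.35j]] + [[(1.58+0.01j), (-1.23-2.21j)], [0.48+0.86j, 0.82-1.35j]]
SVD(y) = [[-1.0, 0.08], [0.08, 1.00]] @ diag([4.015154814470047, 1.8867516571711296]) @ [[-0.76, 0.64], [0.64, 0.76]]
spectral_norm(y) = 4.02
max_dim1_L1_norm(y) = 5.62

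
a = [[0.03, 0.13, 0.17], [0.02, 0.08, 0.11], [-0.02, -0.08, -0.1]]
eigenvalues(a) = [(0.01+0.03j), (0.01-0.03j), (-0+0j)]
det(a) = -0.00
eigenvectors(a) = [[0.74+0.00j, (0.74-0j), (-0.95+0j)], [0.47+0.04j, 0.47-0.04j, (0.3+0j)], [-0.46+0.10j, (-0.46-0.1j), (-0.05+0j)]]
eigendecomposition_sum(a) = [[0.02+0.00j, (0.06+0j), (0.09-0.02j)],[(0.01+0j), 0.04+0.00j, 0.05-0.01j],[(-0.01+0j), (-0.04+0.01j), -0.05+0.03j]] + [[(0.02-0j), (0.06-0j), (0.09+0.02j)], [0.01-0.00j, 0.04-0.00j, 0.05+0.01j], [(-0.01-0j), (-0.04-0.01j), (-0.05-0.03j)]] + [[-0.00-0.00j, -0j, -0.00-0.00j], [0.00+0.00j, (-0+0j), 0j], [(-0-0j), 0.00-0.00j, (-0-0j)]]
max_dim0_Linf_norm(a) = 0.17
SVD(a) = [[-0.75, 0.01, 0.66], [-0.48, -0.69, -0.54], [0.45, -0.72, 0.52]] @ diag([0.2870163636131456, 0.004365704874739203, 0.0015961325863778648]) @ [[-0.14, -0.60, -0.79],[0.19, 0.76, -0.62],[-0.97, 0.24, -0.0]]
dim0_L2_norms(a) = [0.04, 0.17, 0.23]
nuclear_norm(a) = 0.29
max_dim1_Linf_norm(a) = 0.17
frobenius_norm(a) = 0.29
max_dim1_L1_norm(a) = 0.33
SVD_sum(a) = [[0.03,0.13,0.17], [0.02,0.08,0.11], [-0.02,-0.08,-0.1]] + [[0.0, 0.0, -0.0], [-0.00, -0.0, 0.0], [-0.0, -0.0, 0.0]] + [[-0.00, 0.00, -0.0], [0.0, -0.0, 0.0], [-0.0, 0.0, -0.00]]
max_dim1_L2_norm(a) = 0.22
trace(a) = 0.01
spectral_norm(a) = 0.29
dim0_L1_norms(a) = [0.07, 0.29, 0.38]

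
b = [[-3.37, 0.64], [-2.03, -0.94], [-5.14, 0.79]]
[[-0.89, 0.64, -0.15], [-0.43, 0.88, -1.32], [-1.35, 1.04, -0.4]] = b @[[0.25, -0.26, 0.22],[-0.08, -0.37, 0.93]]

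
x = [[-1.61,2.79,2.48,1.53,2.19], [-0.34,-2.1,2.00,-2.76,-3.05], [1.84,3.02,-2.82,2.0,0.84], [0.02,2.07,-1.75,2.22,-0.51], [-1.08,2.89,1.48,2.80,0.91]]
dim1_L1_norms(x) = [10.6, 10.25, 10.52, 6.57, 9.16]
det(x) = 72.84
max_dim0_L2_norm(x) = 5.83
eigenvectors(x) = [[-0.23+0.00j, 0.46-0.12j, 0.46+0.12j, 0.62+0.00j, -0.56+0.00j], [-0.48+0.00j, (-0.38+0.3j), -0.38-0.30j, (-0.42+0j), -0.52+0.00j], [0.76+0.00j, (0.3+0.06j), (0.3-0.06j), 0.42+0.00j, -0.38+0.00j], [(0.33+0j), (0.3+0.28j), (0.3-0.28j), 0.50+0.00j, (0.51+0j)], [(-0.17+0j), (0.53+0j), 0.53-0.00j, -0.08+0.00j, -0.05+0.00j]]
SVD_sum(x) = [[-0.01, 2.19, -0.56, 1.95, 1.21], [0.01, -3.12, 0.79, -2.78, -1.73], [-0.01, 2.76, -0.7, 2.46, 1.53], [-0.01, 1.94, -0.49, 1.74, 1.08], [-0.01, 2.55, -0.65, 2.27, 1.41]] + [[-1.71, 0.39, 3.07, 0.04, 0.62], [-0.52, 0.12, 0.93, 0.01, 0.19], [1.33, -0.30, -2.38, -0.03, -0.48], [0.64, -0.15, -1.15, -0.02, -0.23], [-1.09, 0.25, 1.95, 0.03, 0.39]] + [[0.03, -0.12, -0.03, -0.08, 0.33],[-0.14, 0.57, 0.16, 0.35, -1.54],[-0.02, 0.09, 0.03, 0.06, -0.25],[-0.12, 0.5, 0.13, 0.31, -1.34],[-0.08, 0.33, 0.09, 0.20, -0.88]] + [[0.25, 0.25, 0.11, -0.26, 0.02],[0.32, 0.32, 0.14, -0.33, 0.03],[0.5, 0.49, 0.21, -0.52, 0.04],[-0.32, -0.31, -0.14, 0.33, -0.03],[-0.12, -0.12, -0.05, 0.13, -0.01]] + [[-0.17, 0.08, -0.11, -0.13, 0.01], [-0.02, 0.01, -0.01, -0.01, 0.0], [0.04, -0.02, 0.02, 0.03, -0.00], [-0.18, 0.09, -0.11, -0.13, 0.01], [0.22, -0.11, 0.14, 0.17, -0.01]]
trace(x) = -3.40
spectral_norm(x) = 8.38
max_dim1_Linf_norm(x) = 3.05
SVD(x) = [[-0.38, -0.67, 0.15, -0.35, 0.51], [0.55, -0.2, -0.68, -0.44, 0.05], [-0.48, 0.52, -0.11, -0.68, -0.12], [-0.34, 0.25, -0.59, 0.43, 0.53], [-0.45, -0.43, -0.39, 0.17, -0.66]] @ diag([8.378746352354993, 5.371935731543708, 2.4813038298634753, 1.312089085064083, 0.4970609578536831]) @ [[0.0, -0.68, 0.17, -0.61, -0.38], [0.48, -0.11, -0.85, -0.01, -0.17], [0.08, -0.34, -0.09, -0.21, 0.91], [-0.56, -0.55, -0.24, 0.57, -0.05], [-0.68, 0.33, -0.42, -0.51, 0.03]]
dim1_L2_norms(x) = [4.86, 5.04, 5.02, 3.54, 4.51]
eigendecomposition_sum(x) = [[(-0.73+0j),(-0.26+0j),(1.11-0j),-0.25+0.00j,(-0.05+0j)], [-1.51+0.00j,-0.55+0.00j,2.29-0.00j,(-0.51+0j),-0.10+0.00j], [(2.39-0j),0.87-0.00j,-3.64+0.00j,0.82-0.00j,0.16-0.00j], [(1.04-0j),0.38-0.00j,(-1.58+0j),(0.35-0j),0.07-0.00j], [-0.52+0.00j,(-0.19+0j),(0.79-0j),-0.18+0.00j,-0.03+0.00j]] + [[(-0.3+0.02j),  1.28-0.58j,  (0.33+0.08j),  1.29-0.38j,  0.79+1.25j], [0.27-0.15j,  -0.95+1.06j,  (-0.34+0.06j),  (-1.03+0.89j),  -1.26-0.83j], [(-0.18-0.07j),  0.91+0.01j,  (0.17+0.14j),  0.86+0.13j,  0.12+0.95j], [(-0.15-0.21j),  (1.01+0.67j),  (0.09+0.28j),  (0.87+0.76j),  -0.55+1.16j], [-0.33-0.05j,  (1.53-0.27j),  (0.33+0.18j),  (1.49-0.06j),  (0.51+1.56j)]] + [[(-0.3-0.02j), (1.28+0.58j), 0.33-0.08j, (1.29+0.38j), 0.79-1.25j], [0.27+0.15j, -0.95-1.06j, (-0.34-0.06j), -1.03-0.89j, (-1.26+0.83j)], [(-0.18+0.07j), 0.91-0.01j, 0.17-0.14j, 0.86-0.13j, 0.12-0.95j], [-0.15+0.21j, (1.01-0.67j), 0.09-0.28j, 0.87-0.76j, -0.55-1.16j], [(-0.33+0.05j), (1.53+0.27j), (0.33-0.18j), 1.49+0.06j, (0.51-1.56j)]] + [[(-0.56+0j), (0.08-0j), 0.17-0.00j, -0.35-0.00j, 0.65-0.00j],[0.38-0.00j, (-0.05+0j), (-0.12+0j), (0.24+0j), (-0.44+0j)],[-0.38+0.00j, 0.05-0.00j, (0.12-0j), -0.24-0.00j, (0.44-0j)],[-0.45+0.00j, 0.06-0.00j, (0.14-0j), -0.28-0.00j, (0.52-0j)],[0.07-0.00j, (-0.01+0j), -0.02+0.00j, 0.04+0.00j, -0.08+0.00j]] + [[(0.28+0j),(0.42+0j),(0.54-0j),(-0.44-0j),0.00-0.00j],[(0.26+0j),0.39+0.00j,(0.5-0j),(-0.41-0j),-0j],[(0.19+0j),0.29+0.00j,(0.37-0j),(-0.3-0j),0.00-0.00j],[(-0.25-0j),-0.39-0.00j,(-0.49+0j),0.41+0.00j,(-0+0j)],[(0.02+0j),0.03+0.00j,(0.04-0j),(-0.04-0j),0.00-0.00j]]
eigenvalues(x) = [(-4.6+0j), (0.31+3.55j), (0.31-3.55j), (-0.87+0j), (1.44+0j)]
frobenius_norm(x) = 10.35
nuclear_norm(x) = 18.04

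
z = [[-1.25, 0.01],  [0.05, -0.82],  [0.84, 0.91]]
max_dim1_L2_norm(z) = 1.25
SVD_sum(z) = [[-0.92, -0.55], [-0.32, -0.19], [1.02, 0.61]] + [[-0.33, 0.56], [0.37, -0.63], [-0.18, 0.30]]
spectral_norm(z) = 1.64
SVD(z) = [[-0.65, 0.62], [-0.23, -0.70], [0.72, 0.34]] @ diag([1.6413584841826343, 1.0378546749914868]) @ [[0.86,0.51],  [-0.51,0.86]]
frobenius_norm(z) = 1.94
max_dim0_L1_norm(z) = 2.14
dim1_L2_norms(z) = [1.25, 0.82, 1.24]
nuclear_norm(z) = 2.68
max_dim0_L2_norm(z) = 1.51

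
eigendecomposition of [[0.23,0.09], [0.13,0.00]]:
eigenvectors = [[0.9, -0.31], [0.43, 0.95]]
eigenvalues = [0.27, -0.04]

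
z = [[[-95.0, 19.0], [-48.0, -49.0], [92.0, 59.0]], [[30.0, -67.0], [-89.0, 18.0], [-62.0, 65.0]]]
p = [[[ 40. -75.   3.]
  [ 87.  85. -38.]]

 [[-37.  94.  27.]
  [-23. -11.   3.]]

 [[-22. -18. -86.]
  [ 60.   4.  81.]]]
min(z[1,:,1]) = -67.0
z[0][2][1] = 59.0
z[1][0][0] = 30.0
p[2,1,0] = 60.0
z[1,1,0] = -89.0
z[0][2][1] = 59.0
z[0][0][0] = -95.0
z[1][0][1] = -67.0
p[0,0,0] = 40.0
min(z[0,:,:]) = -95.0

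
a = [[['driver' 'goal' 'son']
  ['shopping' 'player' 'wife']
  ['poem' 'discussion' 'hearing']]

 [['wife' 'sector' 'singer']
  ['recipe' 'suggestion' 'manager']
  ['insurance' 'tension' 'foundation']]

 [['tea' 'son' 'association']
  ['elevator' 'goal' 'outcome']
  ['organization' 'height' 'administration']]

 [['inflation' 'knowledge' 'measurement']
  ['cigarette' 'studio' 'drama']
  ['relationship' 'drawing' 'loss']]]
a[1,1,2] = 'manager'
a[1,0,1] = 'sector'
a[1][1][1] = 'suggestion'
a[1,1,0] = 'recipe'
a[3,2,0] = 'relationship'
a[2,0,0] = 'tea'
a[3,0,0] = 'inflation'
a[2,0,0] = 'tea'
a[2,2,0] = 'organization'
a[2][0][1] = 'son'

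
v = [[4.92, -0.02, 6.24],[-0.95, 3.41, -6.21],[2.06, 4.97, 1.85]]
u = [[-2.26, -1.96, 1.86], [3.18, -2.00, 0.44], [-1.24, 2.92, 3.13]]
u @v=[[-5.43, 2.61, 1.51], [18.45, -4.7, 33.08], [-2.43, 25.54, -20.08]]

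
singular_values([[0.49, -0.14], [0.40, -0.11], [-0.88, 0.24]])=[1.12, 0.01]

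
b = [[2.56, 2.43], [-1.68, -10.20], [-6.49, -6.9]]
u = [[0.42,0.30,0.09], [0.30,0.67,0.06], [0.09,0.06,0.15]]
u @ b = [[-0.01, -2.66], [-0.75, -6.52], [-0.84, -1.43]]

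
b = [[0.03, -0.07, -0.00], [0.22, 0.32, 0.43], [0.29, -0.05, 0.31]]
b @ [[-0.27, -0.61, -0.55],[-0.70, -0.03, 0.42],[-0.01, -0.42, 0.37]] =[[0.04, -0.02, -0.05],  [-0.29, -0.32, 0.17],  [-0.05, -0.31, -0.07]]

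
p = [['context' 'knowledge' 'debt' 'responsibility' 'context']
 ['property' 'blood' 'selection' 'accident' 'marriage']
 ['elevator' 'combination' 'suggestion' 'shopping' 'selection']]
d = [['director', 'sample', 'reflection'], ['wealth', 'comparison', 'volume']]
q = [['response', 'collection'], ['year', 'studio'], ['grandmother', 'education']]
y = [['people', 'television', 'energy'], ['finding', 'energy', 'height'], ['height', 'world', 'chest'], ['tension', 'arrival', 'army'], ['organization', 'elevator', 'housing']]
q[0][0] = 'response'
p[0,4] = 'context'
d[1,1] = 'comparison'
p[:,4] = ['context', 'marriage', 'selection']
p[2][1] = 'combination'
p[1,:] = ['property', 'blood', 'selection', 'accident', 'marriage']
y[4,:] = ['organization', 'elevator', 'housing']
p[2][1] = 'combination'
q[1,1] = 'studio'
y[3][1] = 'arrival'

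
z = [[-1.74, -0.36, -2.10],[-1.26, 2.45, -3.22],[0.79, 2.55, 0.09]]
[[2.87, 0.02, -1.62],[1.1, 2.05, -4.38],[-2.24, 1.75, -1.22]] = z @ [[-1.43, -0.1, -0.64],  [-0.43, 0.72, -0.33],  [-0.11, -0.05, 1.36]]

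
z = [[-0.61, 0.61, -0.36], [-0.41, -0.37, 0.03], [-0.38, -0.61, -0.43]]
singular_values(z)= [0.96, 0.93, 0.29]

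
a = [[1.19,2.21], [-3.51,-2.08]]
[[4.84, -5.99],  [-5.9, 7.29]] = a@ [[0.56, -0.69], [1.89, -2.34]]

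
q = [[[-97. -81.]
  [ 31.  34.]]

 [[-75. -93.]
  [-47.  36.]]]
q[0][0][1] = -81.0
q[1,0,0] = -75.0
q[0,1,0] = 31.0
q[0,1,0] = 31.0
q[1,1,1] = 36.0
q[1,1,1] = 36.0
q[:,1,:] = [[31.0, 34.0], [-47.0, 36.0]]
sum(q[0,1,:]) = 65.0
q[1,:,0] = [-75.0, -47.0]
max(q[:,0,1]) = -81.0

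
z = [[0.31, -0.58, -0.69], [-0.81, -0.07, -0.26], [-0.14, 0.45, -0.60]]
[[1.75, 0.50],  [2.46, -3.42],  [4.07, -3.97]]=z@[[-1.63, 3.39], [1.97, -3.16], [-4.93, 3.45]]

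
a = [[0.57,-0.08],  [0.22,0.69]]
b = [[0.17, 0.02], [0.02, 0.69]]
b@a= [[0.1, 0.00], [0.16, 0.47]]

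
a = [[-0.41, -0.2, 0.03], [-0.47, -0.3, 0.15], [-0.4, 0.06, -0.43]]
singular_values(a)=[0.8, 0.5, 0.0]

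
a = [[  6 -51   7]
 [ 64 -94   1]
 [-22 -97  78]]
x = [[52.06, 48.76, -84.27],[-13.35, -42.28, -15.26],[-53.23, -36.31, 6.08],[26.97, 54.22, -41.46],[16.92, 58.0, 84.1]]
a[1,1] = -94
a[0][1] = -51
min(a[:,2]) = 1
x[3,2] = -41.46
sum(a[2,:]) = -41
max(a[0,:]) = 7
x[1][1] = -42.28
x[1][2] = -15.26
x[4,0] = 16.92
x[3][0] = 26.97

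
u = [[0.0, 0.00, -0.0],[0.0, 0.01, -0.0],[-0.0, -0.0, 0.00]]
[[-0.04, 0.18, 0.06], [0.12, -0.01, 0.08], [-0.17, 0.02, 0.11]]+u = [[-0.04,0.18,0.06], [0.12,0.0,0.08], [-0.17,0.02,0.11]]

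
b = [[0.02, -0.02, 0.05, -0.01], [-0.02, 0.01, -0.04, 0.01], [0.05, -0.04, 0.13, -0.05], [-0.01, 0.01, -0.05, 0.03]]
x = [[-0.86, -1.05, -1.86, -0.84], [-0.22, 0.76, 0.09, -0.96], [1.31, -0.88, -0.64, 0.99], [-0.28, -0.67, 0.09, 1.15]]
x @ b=[[-0.08, 0.07, -0.20, 0.07], [-0.01, -0.0, 0.02, -0.02], [0.00, 0.00, -0.03, 0.04], [0.00, 0.01, -0.03, 0.03]]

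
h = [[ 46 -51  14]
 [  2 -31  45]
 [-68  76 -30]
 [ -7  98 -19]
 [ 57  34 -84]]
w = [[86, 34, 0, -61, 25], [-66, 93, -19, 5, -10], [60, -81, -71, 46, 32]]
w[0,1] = 34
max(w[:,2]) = 0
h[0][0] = 46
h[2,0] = -68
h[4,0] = 57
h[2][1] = 76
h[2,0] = -68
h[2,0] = -68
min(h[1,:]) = -31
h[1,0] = 2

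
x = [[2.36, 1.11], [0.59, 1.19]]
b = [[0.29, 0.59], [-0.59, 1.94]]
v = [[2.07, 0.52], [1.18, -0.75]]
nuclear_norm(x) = 3.59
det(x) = 2.15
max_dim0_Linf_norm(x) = 2.36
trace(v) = 1.32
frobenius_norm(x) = 2.93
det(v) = -2.17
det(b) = 0.91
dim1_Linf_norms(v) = [2.07, 1.18]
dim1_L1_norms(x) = [3.47, 1.78]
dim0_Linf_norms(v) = [2.07, 0.75]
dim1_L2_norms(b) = [0.66, 2.03]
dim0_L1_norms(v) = [3.25, 1.27]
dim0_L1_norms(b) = [0.88, 2.53]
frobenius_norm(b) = 2.13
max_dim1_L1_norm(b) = 2.53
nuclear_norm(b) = 2.52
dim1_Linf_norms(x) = [2.36, 1.19]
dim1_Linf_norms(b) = [0.59, 1.94]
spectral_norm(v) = 2.38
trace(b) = 2.23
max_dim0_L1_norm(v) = 3.25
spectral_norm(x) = 2.83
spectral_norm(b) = 2.09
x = v + b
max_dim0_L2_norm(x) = 2.43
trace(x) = 3.55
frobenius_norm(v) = 2.55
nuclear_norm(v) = 3.29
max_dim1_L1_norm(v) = 2.59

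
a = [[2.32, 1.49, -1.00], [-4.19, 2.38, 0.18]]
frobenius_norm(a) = 5.64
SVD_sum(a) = [[1.66, -0.6, -0.18], [-4.44, 1.60, 0.49]] + [[0.66,2.09,-0.82],[0.25,0.78,-0.31]]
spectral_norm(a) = 5.06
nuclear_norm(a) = 7.56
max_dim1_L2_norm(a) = 4.82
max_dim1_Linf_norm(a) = 4.19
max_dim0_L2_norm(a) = 4.79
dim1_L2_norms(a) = [2.93, 4.82]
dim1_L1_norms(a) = [4.81, 6.75]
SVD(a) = [[-0.35, 0.94],[0.94, 0.35]] @ diag([5.062123700771323, 2.4960576191444863]) @ [[-0.94, 0.34, 0.10], [0.28, 0.89, -0.35]]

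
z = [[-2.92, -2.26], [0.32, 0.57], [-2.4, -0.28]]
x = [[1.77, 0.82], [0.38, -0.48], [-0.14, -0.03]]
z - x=[[-4.69, -3.08], [-0.06, 1.05], [-2.26, -0.25]]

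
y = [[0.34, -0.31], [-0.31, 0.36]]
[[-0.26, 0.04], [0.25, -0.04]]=y @ [[-0.58, 0.10], [0.2, -0.03]]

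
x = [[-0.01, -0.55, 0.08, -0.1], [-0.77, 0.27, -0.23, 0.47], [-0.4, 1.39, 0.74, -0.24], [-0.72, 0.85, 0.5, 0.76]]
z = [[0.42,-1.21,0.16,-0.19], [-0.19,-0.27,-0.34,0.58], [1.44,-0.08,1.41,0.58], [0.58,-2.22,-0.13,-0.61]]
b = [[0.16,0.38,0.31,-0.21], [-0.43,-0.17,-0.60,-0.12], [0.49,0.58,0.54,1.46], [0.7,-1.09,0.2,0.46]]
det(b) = 0.12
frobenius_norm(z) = 3.51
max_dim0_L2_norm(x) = 1.74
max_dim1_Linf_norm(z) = 2.22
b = x @ z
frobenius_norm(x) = 2.45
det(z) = -0.33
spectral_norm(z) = 2.74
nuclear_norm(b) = 4.01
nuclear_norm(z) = 5.61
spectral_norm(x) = 2.13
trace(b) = 0.99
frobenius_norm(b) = 2.41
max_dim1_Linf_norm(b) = 1.46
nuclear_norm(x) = 3.99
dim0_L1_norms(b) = [1.78, 2.22, 1.65, 2.25]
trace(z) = 0.95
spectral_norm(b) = 1.86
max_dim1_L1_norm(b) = 3.07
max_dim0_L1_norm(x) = 3.06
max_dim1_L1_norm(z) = 3.54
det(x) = -0.34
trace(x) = 1.76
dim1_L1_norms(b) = [1.06, 1.32, 3.07, 2.45]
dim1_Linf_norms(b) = [0.38, 0.6, 1.46, 1.09]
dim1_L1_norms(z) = [1.98, 1.38, 3.51, 3.54]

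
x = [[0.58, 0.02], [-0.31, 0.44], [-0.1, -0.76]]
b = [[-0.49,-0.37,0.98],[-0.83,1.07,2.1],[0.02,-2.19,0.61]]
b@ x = [[-0.27, -0.92], [-1.02, -1.14], [0.63, -1.43]]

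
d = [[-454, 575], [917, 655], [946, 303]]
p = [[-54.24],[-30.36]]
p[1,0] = -30.36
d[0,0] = -454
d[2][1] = 303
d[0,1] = 575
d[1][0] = 917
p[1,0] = -30.36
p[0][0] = -54.24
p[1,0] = -30.36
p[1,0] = -30.36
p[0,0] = -54.24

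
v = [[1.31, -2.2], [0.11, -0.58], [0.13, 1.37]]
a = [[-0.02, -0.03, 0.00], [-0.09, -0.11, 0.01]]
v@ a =[[0.17, 0.2, -0.02], [0.05, 0.06, -0.01], [-0.13, -0.15, 0.01]]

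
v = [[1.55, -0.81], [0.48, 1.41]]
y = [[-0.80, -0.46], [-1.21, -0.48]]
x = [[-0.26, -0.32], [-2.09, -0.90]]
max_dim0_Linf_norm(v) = 1.55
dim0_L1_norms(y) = [2.01, 0.94]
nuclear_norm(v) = 3.23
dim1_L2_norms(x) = [0.41, 2.28]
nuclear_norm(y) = 1.70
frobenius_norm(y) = 1.60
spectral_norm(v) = 1.79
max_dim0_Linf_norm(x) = 2.09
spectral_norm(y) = 1.59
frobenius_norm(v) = 2.30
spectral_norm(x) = 2.30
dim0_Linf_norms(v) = [1.55, 1.41]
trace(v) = 2.96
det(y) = -0.17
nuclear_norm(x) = 2.49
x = v @ y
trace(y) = -1.28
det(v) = 2.57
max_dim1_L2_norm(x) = 2.28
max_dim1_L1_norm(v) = 2.36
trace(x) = -1.16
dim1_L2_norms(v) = [1.75, 1.49]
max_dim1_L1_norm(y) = 1.69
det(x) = -0.43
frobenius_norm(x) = 2.31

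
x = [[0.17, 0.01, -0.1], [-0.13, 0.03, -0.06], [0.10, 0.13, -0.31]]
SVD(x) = [[-0.42, 0.60, -0.68],[-0.02, -0.75, -0.66],[-0.91, -0.26, 0.32]] @ diag([0.38183472643771926, 0.19314440392008603, 0.017247635217236254]) @ [[-0.42, -0.32, 0.85], [0.9, -0.26, 0.34], [0.11, 0.91, 0.40]]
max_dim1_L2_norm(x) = 0.35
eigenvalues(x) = [0.17, -0.03, -0.24]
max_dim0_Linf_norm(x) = 0.31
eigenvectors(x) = [[-0.73, 0.19, 0.22], [0.68, 0.86, 0.31], [0.03, 0.47, 0.93]]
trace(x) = -0.11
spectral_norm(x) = 0.38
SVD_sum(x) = [[0.07, 0.05, -0.14], [0.00, 0.00, -0.01], [0.15, 0.11, -0.29]] + [[0.10, -0.03, 0.04], [-0.13, 0.04, -0.05], [-0.05, 0.01, -0.02]] + [[-0.0, -0.01, -0.0], [-0.00, -0.01, -0.0], [0.00, 0.01, 0.0]]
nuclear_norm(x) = 0.59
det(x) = 0.00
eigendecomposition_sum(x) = [[0.15,-0.02,-0.03], [-0.14,0.02,0.03], [-0.01,0.00,0.0]] + [[-0.01, -0.01, 0.00], [-0.03, -0.03, 0.02], [-0.02, -0.02, 0.01]] + [[0.03, 0.03, -0.08],[0.04, 0.05, -0.11],[0.12, 0.15, -0.32]]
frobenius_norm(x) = 0.43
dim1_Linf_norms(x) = [0.17, 0.13, 0.31]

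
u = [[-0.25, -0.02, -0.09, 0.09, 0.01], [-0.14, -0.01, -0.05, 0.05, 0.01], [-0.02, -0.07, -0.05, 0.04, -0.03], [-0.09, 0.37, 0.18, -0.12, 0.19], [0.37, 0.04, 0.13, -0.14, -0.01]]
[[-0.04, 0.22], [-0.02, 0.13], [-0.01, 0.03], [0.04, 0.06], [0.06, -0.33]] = u @ [[-0.02,-0.64],[-0.47,0.09],[0.55,-0.20],[-0.11,0.50],[0.52,0.36]]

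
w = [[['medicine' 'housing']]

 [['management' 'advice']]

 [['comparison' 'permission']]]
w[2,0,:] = ['comparison', 'permission']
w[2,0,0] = 'comparison'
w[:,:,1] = [['housing'], ['advice'], ['permission']]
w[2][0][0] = 'comparison'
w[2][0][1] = 'permission'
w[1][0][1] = 'advice'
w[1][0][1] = 'advice'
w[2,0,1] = 'permission'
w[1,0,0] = 'management'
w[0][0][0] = 'medicine'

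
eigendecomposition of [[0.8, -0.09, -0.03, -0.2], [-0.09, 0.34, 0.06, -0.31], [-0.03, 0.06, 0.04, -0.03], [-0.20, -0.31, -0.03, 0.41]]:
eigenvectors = [[0.89,-0.37,0.20,0.16], [0.1,0.70,0.66,0.25], [-0.01,0.12,-0.46,0.88], [-0.44,-0.6,0.57,0.37]]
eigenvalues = [0.89, 0.66, 0.0, 0.04]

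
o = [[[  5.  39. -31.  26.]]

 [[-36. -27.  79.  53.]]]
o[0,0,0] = 5.0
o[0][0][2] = -31.0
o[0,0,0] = 5.0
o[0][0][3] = 26.0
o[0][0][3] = 26.0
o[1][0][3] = 53.0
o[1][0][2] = 79.0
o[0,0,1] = 39.0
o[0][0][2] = -31.0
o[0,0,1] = 39.0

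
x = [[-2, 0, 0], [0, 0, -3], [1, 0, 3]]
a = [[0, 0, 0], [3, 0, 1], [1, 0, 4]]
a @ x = [[0, 0, 0], [-5, 0, 3], [2, 0, 12]]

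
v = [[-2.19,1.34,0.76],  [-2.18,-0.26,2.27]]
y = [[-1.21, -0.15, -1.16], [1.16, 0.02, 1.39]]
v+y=[[-3.4, 1.19, -0.4], [-1.02, -0.24, 3.66]]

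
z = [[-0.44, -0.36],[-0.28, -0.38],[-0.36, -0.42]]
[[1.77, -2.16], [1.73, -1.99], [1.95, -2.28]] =z@[[-0.73,  1.53], [-4.02,  4.12]]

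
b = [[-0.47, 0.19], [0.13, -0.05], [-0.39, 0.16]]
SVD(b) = [[-0.75, 0.21], [0.21, -0.82], [-0.63, -0.53]] @ diag([0.6738623319585538, 0.003091531558894272]) @ [[0.93, -0.38], [-0.38, -0.93]]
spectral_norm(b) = 0.67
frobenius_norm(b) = 0.67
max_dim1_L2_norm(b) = 0.51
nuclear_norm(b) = 0.68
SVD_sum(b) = [[-0.47,0.19],[0.13,-0.05],[-0.39,0.16]] + [[-0.0, -0.00], [0.0, 0.00], [0.00, 0.00]]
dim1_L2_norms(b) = [0.51, 0.14, 0.42]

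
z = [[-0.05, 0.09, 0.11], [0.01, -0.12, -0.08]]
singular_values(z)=[0.2, 0.04]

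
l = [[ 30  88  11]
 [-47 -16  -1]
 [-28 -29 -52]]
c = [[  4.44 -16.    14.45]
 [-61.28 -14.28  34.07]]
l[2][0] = -28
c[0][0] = 4.44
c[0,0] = 4.44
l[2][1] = -29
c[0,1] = -16.0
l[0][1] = 88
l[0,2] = 11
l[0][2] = 11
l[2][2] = -52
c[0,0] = 4.44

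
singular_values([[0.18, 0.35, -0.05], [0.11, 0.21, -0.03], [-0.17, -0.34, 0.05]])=[0.6, 0.0, 0.0]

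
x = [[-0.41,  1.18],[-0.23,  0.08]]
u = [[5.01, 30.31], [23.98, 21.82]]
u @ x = [[-9.03, 8.34], [-14.85, 30.04]]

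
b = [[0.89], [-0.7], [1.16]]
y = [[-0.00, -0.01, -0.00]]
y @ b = [[0.01]]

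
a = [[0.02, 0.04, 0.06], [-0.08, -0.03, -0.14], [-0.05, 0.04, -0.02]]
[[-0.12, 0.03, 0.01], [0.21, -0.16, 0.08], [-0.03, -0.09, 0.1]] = a @ [[0.25, 0.61, -1.06], [-1.14, -1.05, 1.0], [-1.37, 1.04, -0.17]]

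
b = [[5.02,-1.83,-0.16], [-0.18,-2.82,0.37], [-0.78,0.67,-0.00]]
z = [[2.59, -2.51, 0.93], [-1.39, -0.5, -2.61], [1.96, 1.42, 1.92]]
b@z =[[15.23, -11.91, 9.14], [4.18, 2.39, 7.90], [-2.95, 1.62, -2.47]]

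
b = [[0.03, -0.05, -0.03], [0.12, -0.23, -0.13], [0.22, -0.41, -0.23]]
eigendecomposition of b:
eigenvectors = [[-0.11+0.00j, 0.31+0.40j, 0.31-0.40j],[-0.49+0.00j, (-0.28+0.21j), (-0.28-0.21j)],[(-0.87+0j), (0.79+0j), (0.79-0j)]]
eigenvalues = [(-0.43+0j), 0j, -0j]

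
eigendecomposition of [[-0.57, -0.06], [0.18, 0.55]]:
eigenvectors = [[-0.99,  0.05],[0.16,  -1.0]]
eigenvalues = [-0.56, 0.54]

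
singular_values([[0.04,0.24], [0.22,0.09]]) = [0.3, 0.17]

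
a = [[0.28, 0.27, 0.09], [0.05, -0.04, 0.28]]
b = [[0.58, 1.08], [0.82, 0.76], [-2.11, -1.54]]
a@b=[[0.19, 0.37], [-0.59, -0.41]]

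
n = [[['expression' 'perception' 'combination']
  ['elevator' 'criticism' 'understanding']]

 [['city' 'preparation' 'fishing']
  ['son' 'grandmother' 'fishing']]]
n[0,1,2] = 'understanding'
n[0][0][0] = 'expression'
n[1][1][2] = 'fishing'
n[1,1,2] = 'fishing'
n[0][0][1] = 'perception'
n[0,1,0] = 'elevator'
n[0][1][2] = 'understanding'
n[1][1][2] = 'fishing'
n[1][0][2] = 'fishing'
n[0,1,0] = 'elevator'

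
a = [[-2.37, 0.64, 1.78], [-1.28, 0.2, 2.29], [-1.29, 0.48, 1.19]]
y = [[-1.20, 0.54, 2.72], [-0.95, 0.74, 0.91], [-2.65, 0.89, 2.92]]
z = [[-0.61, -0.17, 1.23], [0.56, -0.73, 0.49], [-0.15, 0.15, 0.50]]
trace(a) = -0.98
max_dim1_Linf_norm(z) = 1.23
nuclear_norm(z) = 2.70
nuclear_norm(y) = 6.39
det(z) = 0.30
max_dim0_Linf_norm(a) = 2.37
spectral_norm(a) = 4.32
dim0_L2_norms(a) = [2.99, 0.82, 3.14]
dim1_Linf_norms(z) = [1.23, 0.73, 0.5]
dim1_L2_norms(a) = [3.03, 2.63, 1.82]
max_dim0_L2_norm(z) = 1.42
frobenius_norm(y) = 5.27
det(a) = 0.49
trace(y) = 2.46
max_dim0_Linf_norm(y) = 2.92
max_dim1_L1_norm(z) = 2.01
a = z @ y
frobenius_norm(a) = 4.41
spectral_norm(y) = 5.19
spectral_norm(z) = 1.51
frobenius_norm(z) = 1.82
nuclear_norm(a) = 5.32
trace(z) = -0.84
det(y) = 1.61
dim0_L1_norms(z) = [1.32, 1.05, 2.22]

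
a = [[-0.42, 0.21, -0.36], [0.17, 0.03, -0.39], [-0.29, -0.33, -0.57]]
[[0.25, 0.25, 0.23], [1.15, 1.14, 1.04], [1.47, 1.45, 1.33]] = a@[[1.09, 1.07, 0.98], [-1.0, -0.99, -0.91], [-2.56, -2.52, -2.31]]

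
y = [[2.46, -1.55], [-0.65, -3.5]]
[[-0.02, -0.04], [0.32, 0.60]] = y @ [[-0.06, -0.11], [-0.08, -0.15]]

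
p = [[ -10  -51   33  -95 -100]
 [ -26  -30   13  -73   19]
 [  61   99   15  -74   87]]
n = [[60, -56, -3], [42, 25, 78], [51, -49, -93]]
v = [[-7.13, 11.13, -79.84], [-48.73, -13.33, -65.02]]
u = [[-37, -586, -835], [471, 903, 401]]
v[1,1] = -13.33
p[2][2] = 15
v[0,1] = 11.13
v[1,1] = -13.33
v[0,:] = [-7.13, 11.13, -79.84]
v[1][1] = -13.33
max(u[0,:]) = -37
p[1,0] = -26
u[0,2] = -835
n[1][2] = 78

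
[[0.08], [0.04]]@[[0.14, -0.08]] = [[0.01, -0.01], [0.01, -0.0]]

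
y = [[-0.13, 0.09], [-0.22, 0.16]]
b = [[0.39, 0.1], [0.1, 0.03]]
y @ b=[[-0.04, -0.01], [-0.07, -0.02]]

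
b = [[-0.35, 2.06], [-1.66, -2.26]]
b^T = [[-0.35,-1.66], [2.06,-2.26]]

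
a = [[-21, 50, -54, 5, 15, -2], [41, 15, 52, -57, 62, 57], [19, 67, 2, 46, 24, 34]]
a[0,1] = 50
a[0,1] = 50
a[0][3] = 5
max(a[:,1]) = 67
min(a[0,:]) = -54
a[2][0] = 19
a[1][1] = 15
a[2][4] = 24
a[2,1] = 67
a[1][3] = -57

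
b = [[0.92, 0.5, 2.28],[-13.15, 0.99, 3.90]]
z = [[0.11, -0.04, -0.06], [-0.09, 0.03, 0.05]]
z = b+[[-0.81,  -0.54,  -2.34], [13.06,  -0.96,  -3.85]]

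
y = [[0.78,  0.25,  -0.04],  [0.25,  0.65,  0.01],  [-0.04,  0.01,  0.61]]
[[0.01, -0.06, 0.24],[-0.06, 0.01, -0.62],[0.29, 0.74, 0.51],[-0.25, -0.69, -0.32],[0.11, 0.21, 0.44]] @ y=[[-0.02, -0.03, 0.15], [-0.02, -0.01, -0.38], [0.39, 0.56, 0.31], [-0.35, -0.51, -0.19], [0.12, 0.17, 0.27]]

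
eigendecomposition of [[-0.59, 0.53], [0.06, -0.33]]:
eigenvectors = [[-0.99, -0.83], [0.17, -0.55]]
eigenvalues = [-0.68, -0.24]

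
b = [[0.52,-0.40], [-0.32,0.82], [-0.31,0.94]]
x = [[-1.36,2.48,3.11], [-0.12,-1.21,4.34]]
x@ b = [[-2.46, 5.50],[-1.02, 3.14]]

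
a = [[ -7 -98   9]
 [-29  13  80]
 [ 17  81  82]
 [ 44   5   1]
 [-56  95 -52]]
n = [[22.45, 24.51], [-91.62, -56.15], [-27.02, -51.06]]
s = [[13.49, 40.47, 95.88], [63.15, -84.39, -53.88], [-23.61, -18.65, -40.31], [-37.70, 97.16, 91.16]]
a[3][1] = 5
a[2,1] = 81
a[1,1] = 13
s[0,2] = 95.88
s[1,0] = 63.15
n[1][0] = -91.62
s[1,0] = 63.15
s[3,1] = 97.16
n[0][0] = 22.45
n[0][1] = 24.51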